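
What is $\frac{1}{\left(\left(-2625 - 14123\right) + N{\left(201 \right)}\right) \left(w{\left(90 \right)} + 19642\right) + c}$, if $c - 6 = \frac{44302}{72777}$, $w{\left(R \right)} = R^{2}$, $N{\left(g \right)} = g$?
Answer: $- \frac{4281}{1965179639302} \approx -2.1784 \cdot 10^{-9}$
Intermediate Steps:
$c = \frac{28292}{4281}$ ($c = 6 + \frac{44302}{72777} = 6 + 44302 \cdot \frac{1}{72777} = 6 + \frac{2606}{4281} = \frac{28292}{4281} \approx 6.6087$)
$\frac{1}{\left(\left(-2625 - 14123\right) + N{\left(201 \right)}\right) \left(w{\left(90 \right)} + 19642\right) + c} = \frac{1}{\left(\left(-2625 - 14123\right) + 201\right) \left(90^{2} + 19642\right) + \frac{28292}{4281}} = \frac{1}{\left(-16748 + 201\right) \left(8100 + 19642\right) + \frac{28292}{4281}} = \frac{1}{\left(-16547\right) 27742 + \frac{28292}{4281}} = \frac{1}{-459046874 + \frac{28292}{4281}} = \frac{1}{- \frac{1965179639302}{4281}} = - \frac{4281}{1965179639302}$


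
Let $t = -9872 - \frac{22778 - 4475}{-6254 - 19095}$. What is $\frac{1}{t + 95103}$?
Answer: $\frac{25349}{2160538922} \approx 1.1733 \cdot 10^{-5}$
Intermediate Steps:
$t = - \frac{250227025}{25349}$ ($t = -9872 - \frac{18303}{-25349} = -9872 - 18303 \left(- \frac{1}{25349}\right) = -9872 - - \frac{18303}{25349} = -9872 + \frac{18303}{25349} = - \frac{250227025}{25349} \approx -9871.3$)
$\frac{1}{t + 95103} = \frac{1}{- \frac{250227025}{25349} + 95103} = \frac{1}{\frac{2160538922}{25349}} = \frac{25349}{2160538922}$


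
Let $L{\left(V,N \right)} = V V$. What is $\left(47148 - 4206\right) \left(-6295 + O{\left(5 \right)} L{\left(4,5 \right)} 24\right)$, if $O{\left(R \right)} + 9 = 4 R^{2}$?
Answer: $1230245358$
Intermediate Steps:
$L{\left(V,N \right)} = V^{2}$
$O{\left(R \right)} = -9 + 4 R^{2}$
$\left(47148 - 4206\right) \left(-6295 + O{\left(5 \right)} L{\left(4,5 \right)} 24\right) = \left(47148 - 4206\right) \left(-6295 + \left(-9 + 4 \cdot 5^{2}\right) 4^{2} \cdot 24\right) = \left(47148 + \left(-10479 + 6273\right)\right) \left(-6295 + \left(-9 + 4 \cdot 25\right) 16 \cdot 24\right) = \left(47148 - 4206\right) \left(-6295 + \left(-9 + 100\right) 16 \cdot 24\right) = 42942 \left(-6295 + 91 \cdot 16 \cdot 24\right) = 42942 \left(-6295 + 1456 \cdot 24\right) = 42942 \left(-6295 + 34944\right) = 42942 \cdot 28649 = 1230245358$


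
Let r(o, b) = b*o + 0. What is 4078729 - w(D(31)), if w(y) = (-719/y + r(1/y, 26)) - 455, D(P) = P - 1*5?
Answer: 106059477/26 ≈ 4.0792e+6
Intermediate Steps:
D(P) = -5 + P (D(P) = P - 5 = -5 + P)
r(o, b) = b*o
w(y) = -455 - 693/y (w(y) = (-719/y + 26/y) - 455 = -693/y - 455 = -455 - 693/y)
4078729 - w(D(31)) = 4078729 - (-455 - 693/(-5 + 31)) = 4078729 - (-455 - 693/26) = 4078729 - 1*(-12523/26) = 4078729 + 12523/26 = 106059477/26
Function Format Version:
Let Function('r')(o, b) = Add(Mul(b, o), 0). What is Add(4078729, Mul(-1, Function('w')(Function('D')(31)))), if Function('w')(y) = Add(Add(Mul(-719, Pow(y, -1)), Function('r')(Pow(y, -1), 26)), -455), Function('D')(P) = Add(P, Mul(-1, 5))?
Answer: Rational(106059477, 26) ≈ 4.0792e+6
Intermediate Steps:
Function('D')(P) = Add(-5, P) (Function('D')(P) = Add(P, -5) = Add(-5, P))
Function('r')(o, b) = Mul(b, o)
Function('w')(y) = Add(-455, Mul(-693, Pow(y, -1))) (Function('w')(y) = Add(Add(Mul(-719, Pow(y, -1)), Mul(26, Pow(y, -1))), -455) = Add(Mul(-693, Pow(y, -1)), -455) = Add(-455, Mul(-693, Pow(y, -1))))
Add(4078729, Mul(-1, Function('w')(Function('D')(31)))) = Add(4078729, Mul(-1, Add(-455, Mul(-693, Pow(Add(-5, 31), -1))))) = Add(4078729, Mul(-1, Add(-455, Mul(-693, Pow(26, -1))))) = Add(4078729, Mul(-1, Add(-455, Mul(-693, Rational(1, 26))))) = Add(4078729, Mul(-1, Add(-455, Rational(-693, 26)))) = Add(4078729, Mul(-1, Rational(-12523, 26))) = Add(4078729, Rational(12523, 26)) = Rational(106059477, 26)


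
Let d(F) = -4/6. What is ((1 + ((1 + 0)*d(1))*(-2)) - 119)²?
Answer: 122500/9 ≈ 13611.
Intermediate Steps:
d(F) = -⅔ (d(F) = -4*⅙ = -⅔)
((1 + ((1 + 0)*d(1))*(-2)) - 119)² = ((1 + ((1 + 0)*(-⅔))*(-2)) - 119)² = ((1 + (1*(-⅔))*(-2)) - 119)² = ((1 - ⅔*(-2)) - 119)² = ((1 + 4/3) - 119)² = (7/3 - 119)² = (-350/3)² = 122500/9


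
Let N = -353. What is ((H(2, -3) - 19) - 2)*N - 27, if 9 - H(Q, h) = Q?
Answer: 4915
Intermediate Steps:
H(Q, h) = 9 - Q
((H(2, -3) - 19) - 2)*N - 27 = (((9 - 1*2) - 19) - 2)*(-353) - 27 = (((9 - 2) - 19) - 2)*(-353) - 27 = ((7 - 19) - 2)*(-353) - 27 = (-12 - 2)*(-353) - 27 = -14*(-353) - 27 = 4942 - 27 = 4915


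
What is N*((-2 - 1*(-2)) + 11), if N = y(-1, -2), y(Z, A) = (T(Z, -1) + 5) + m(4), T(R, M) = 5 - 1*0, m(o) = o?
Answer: 154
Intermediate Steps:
T(R, M) = 5 (T(R, M) = 5 + 0 = 5)
y(Z, A) = 14 (y(Z, A) = (5 + 5) + 4 = 10 + 4 = 14)
N = 14
N*((-2 - 1*(-2)) + 11) = 14*((-2 - 1*(-2)) + 11) = 14*((-2 + 2) + 11) = 14*(0 + 11) = 14*11 = 154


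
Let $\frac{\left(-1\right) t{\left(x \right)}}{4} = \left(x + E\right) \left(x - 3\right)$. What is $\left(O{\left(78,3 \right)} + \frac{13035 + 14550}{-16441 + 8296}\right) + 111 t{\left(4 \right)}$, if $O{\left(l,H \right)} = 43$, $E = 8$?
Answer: $- \frac{957198}{181} \approx -5288.4$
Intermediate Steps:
$t{\left(x \right)} = - 4 \left(-3 + x\right) \left(8 + x\right)$ ($t{\left(x \right)} = - 4 \left(x + 8\right) \left(x - 3\right) = - 4 \left(8 + x\right) \left(-3 + x\right) = - 4 \left(-3 + x\right) \left(8 + x\right)$)
$\left(O{\left(78,3 \right)} + \frac{13035 + 14550}{-16441 + 8296}\right) + 111 t{\left(4 \right)} = \left(43 + \frac{13035 + 14550}{-16441 + 8296}\right) + 111 \left(96 - 80 - 4 \cdot 4^{2}\right) = \left(43 + \frac{27585}{-8145}\right) + 111 \left(96 - 80 - 64\right) = \left(43 + 27585 \left(- \frac{1}{8145}\right)\right) + 111 \left(96 - 80 - 64\right) = \left(43 - \frac{613}{181}\right) + 111 \left(-48\right) = \frac{7170}{181} - 5328 = - \frac{957198}{181}$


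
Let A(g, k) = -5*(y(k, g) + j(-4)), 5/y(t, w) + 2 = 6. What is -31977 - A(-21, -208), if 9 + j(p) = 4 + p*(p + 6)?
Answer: -128143/4 ≈ -32036.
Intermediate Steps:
j(p) = -5 + p*(6 + p) (j(p) = -9 + (4 + p*(p + 6)) = -9 + (4 + p*(6 + p)) = -5 + p*(6 + p))
y(t, w) = 5/4 (y(t, w) = 5/(-2 + 6) = 5/4)
A(g, k) = 235/4 (A(g, k) = -5*(5/4 + (-5 + (-4)**2 + 6*(-4))) = -5*(5/4 + (-5 + 16 - 24)) = -5*(5/4 - 13) = -5*(-47/4) = 235/4)
-31977 - A(-21, -208) = -31977 - 1*235/4 = -31977 - 235/4 = -128143/4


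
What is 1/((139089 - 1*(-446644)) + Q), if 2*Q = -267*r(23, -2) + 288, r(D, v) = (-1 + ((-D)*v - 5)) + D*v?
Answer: 1/586678 ≈ 1.7045e-6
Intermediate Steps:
r(D, v) = -6 (r(D, v) = (-1 + (-D*v - 5)) + D*v = (-1 + (-5 - D*v)) + D*v = (-6 - D*v) + D*v = -6)
Q = 945 (Q = (-267*(-6) + 288)/2 = (1602 + 288)/2 = (½)*1890 = 945)
1/((139089 - 1*(-446644)) + Q) = 1/((139089 - 1*(-446644)) + 945) = 1/((139089 + 446644) + 945) = 1/(585733 + 945) = 1/586678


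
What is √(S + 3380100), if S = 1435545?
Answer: √4815645 ≈ 2194.5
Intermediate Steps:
√(S + 3380100) = √(1435545 + 3380100) = √4815645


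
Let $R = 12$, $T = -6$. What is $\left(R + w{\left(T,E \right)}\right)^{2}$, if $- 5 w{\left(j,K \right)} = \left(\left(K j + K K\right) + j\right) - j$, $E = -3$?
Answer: $\frac{1089}{25} \approx 43.56$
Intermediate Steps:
$w{\left(j,K \right)} = - \frac{K^{2}}{5} - \frac{K j}{5}$ ($w{\left(j,K \right)} = - \frac{\left(\left(K j + K K\right) + j\right) - j}{5} = - \frac{\left(\left(K j + K^{2}\right) + j\right) - j}{5} = - \frac{\left(\left(K^{2} + K j\right) + j\right) - j}{5} = - \frac{\left(j + K^{2} + K j\right) - j}{5} = - \frac{K^{2} + K j}{5} = - \frac{K^{2}}{5} - \frac{K j}{5}$)
$\left(R + w{\left(T,E \right)}\right)^{2} = \left(12 - - \frac{3 \left(-3 - 6\right)}{5}\right)^{2} = \left(12 - \left(- \frac{3}{5}\right) \left(-9\right)\right)^{2} = \left(12 - \frac{27}{5}\right)^{2} = \left(\frac{33}{5}\right)^{2} = \frac{1089}{25}$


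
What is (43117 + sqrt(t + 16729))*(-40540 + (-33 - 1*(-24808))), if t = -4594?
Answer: -679739505 - 15765*sqrt(12135) ≈ -6.8148e+8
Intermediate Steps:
(43117 + sqrt(t + 16729))*(-40540 + (-33 - 1*(-24808))) = (43117 + sqrt(-4594 + 16729))*(-40540 + (-33 - 1*(-24808))) = (43117 + sqrt(12135))*(-40540 + (-33 + 24808)) = (43117 + sqrt(12135))*(-40540 + 24775) = (43117 + sqrt(12135))*(-15765) = -679739505 - 15765*sqrt(12135)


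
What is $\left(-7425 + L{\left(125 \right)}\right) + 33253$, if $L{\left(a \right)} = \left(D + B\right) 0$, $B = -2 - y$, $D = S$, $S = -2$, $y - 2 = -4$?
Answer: $25828$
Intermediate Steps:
$y = -2$ ($y = 2 - 4 = -2$)
$D = -2$
$B = 0$ ($B = -2 - -2 = -2 + 2 = 0$)
$L{\left(a \right)} = 0$ ($L{\left(a \right)} = \left(-2 + 0\right) 0 = \left(-2\right) 0 = 0$)
$\left(-7425 + L{\left(125 \right)}\right) + 33253 = \left(-7425 + 0\right) + 33253 = -7425 + 33253 = 25828$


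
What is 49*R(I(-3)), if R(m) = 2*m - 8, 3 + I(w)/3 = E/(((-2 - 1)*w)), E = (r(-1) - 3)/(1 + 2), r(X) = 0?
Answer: -3920/3 ≈ -1306.7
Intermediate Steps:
E = -1 (E = (0 - 3)/(1 + 2) = -3/3 = -3*⅓ = -1)
I(w) = -9 + 1/w (I(w) = -9 + 3*(-1/((-2 - 1)*w)) = -9 + 3*(-1/((-3*w))) = -9 + 3*(-(-1)/(3*w)) = -9 + 3*(1/(3*w)) = -9 + 1/w)
R(m) = -8 + 2*m
49*R(I(-3)) = 49*(-8 + 2*(-9 + 1/(-3))) = 49*(-8 + 2*(-9 - ⅓)) = 49*(-8 + 2*(-28/3)) = 49*(-8 - 56/3) = 49*(-80/3) = -3920/3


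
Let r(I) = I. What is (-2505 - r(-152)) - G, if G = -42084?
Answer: 39731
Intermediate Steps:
(-2505 - r(-152)) - G = (-2505 - 1*(-152)) - 1*(-42084) = (-2505 + 152) + 42084 = -2353 + 42084 = 39731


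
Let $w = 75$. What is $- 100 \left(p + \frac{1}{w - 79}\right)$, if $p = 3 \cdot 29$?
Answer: $-8675$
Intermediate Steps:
$p = 87$
$- 100 \left(p + \frac{1}{w - 79}\right) = - 100 \left(87 + \frac{1}{75 - 79}\right) = - 100 \left(87 + \frac{1}{-4}\right) = - 100 \left(87 - \frac{1}{4}\right) = \left(-100\right) \frac{347}{4} = -8675$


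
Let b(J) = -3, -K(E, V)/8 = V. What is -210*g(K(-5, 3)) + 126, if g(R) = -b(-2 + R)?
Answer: -504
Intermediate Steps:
K(E, V) = -8*V
g(R) = 3 (g(R) = -1*(-3) = 3)
-210*g(K(-5, 3)) + 126 = -210*3 + 126 = -630 + 126 = -504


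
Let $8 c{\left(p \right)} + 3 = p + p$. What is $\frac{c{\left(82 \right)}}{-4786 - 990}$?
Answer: $- \frac{161}{46208} \approx -0.0034842$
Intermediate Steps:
$c{\left(p \right)} = - \frac{3}{8} + \frac{p}{4}$ ($c{\left(p \right)} = - \frac{3}{8} + \frac{p + p}{8} = - \frac{3}{8} + \frac{2 p}{8} = - \frac{3}{8} + \frac{p}{4}$)
$\frac{c{\left(82 \right)}}{-4786 - 990} = \frac{- \frac{3}{8} + \frac{1}{4} \cdot 82}{-4786 - 990} = \frac{- \frac{3}{8} + \frac{41}{2}}{-5776} = \frac{161}{8} \left(- \frac{1}{5776}\right) = - \frac{161}{46208}$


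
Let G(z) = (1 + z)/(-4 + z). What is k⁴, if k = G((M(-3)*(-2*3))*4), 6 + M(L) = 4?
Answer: 5764801/3748096 ≈ 1.5381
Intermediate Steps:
M(L) = -2 (M(L) = -6 + 4 = -2)
G(z) = (1 + z)/(-4 + z)
k = 49/44 (k = (1 - (-4)*3*4)/(-4 - (-4)*3*4) = (1 - 2*(-6)*4)/(-4 - 2*(-6)*4) = (1 + 12*4)/(-4 + 12*4) = (1 + 48)/(-4 + 48) = 49/44 ≈ 1.1136)
k⁴ = (49/44)⁴ = 5764801/3748096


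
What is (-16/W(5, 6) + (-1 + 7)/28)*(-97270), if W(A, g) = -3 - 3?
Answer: -5884835/21 ≈ -2.8023e+5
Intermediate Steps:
W(A, g) = -6
(-16/W(5, 6) + (-1 + 7)/28)*(-97270) = (-16/(-6) + (-1 + 7)/28)*(-97270) = (-16*(-⅙) + 6*(1/28))*(-97270) = (8/3 + 3/14)*(-97270) = (121/42)*(-97270) = -5884835/21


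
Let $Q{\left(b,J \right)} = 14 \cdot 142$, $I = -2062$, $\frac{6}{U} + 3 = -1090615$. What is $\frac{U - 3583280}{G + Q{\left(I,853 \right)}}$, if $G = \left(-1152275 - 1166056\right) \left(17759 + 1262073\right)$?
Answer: $\frac{1953994833523}{1617972264057486836} \approx 1.2077 \cdot 10^{-6}$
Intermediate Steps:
$U = - \frac{3}{545309}$ ($U = \frac{6}{-3 - 1090615} = \frac{6}{-1090618} = 6 \left(- \frac{1}{1090618}\right) = - \frac{3}{545309} \approx -5.5015 \cdot 10^{-6}$)
$Q{\left(b,J \right)} = 1988$
$G = -2967074200392$ ($G = \left(-2318331\right) 1279832 = -2967074200392$)
$\frac{U - 3583280}{G + Q{\left(I,853 \right)}} = \frac{- \frac{3}{545309} - 3583280}{-2967074200392 + 1988} = - \frac{1953994833523}{545309 \left(-2967074198404\right)} = \left(- \frac{1953994833523}{545309}\right) \left(- \frac{1}{2967074198404}\right) = \frac{1953994833523}{1617972264057486836}$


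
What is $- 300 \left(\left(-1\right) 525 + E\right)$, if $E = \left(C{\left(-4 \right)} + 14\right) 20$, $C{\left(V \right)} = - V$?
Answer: $49500$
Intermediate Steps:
$E = 360$ ($E = \left(\left(-1\right) \left(-4\right) + 14\right) 20 = \left(4 + 14\right) 20 = 18 \cdot 20 = 360$)
$- 300 \left(\left(-1\right) 525 + E\right) = - 300 \left(\left(-1\right) 525 + 360\right) = - 300 \left(-525 + 360\right) = \left(-300\right) \left(-165\right) = 49500$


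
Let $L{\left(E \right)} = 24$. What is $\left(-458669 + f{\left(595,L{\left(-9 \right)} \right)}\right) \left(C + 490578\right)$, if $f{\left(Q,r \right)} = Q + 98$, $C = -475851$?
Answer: $-6744612552$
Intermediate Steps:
$f{\left(Q,r \right)} = 98 + Q$
$\left(-458669 + f{\left(595,L{\left(-9 \right)} \right)}\right) \left(C + 490578\right) = \left(-458669 + \left(98 + 595\right)\right) \left(-475851 + 490578\right) = \left(-458669 + 693\right) 14727 = \left(-457976\right) 14727 = -6744612552$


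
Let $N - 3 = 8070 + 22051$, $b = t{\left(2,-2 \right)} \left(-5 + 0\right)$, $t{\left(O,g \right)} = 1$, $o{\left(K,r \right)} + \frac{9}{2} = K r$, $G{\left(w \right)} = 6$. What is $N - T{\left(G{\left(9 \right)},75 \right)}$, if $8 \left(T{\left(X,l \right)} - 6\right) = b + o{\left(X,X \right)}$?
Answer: $\frac{481835}{16} \approx 30115.0$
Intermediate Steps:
$o{\left(K,r \right)} = - \frac{9}{2} + K r$
$b = -5$ ($b = 1 \left(-5 + 0\right) = 1 \left(-5\right) = -5$)
$N = 30124$ ($N = 3 + \left(8070 + 22051\right) = 3 + 30121 = 30124$)
$T{\left(X,l \right)} = \frac{77}{16} + \frac{X^{2}}{8}$ ($T{\left(X,l \right)} = 6 + \frac{-5 + \left(- \frac{9}{2} + X X\right)}{8} = 6 + \frac{-5 + \left(- \frac{9}{2} + X^{2}\right)}{8} = 6 + \frac{- \frac{19}{2} + X^{2}}{8} = 6 + \left(- \frac{19}{16} + \frac{X^{2}}{8}\right) = \frac{77}{16} + \frac{X^{2}}{8}$)
$N - T{\left(G{\left(9 \right)},75 \right)} = 30124 - \left(\frac{77}{16} + \frac{6^{2}}{8}\right) = 30124 - \left(\frac{77}{16} + \frac{1}{8} \cdot 36\right) = 30124 - \left(\frac{77}{16} + \frac{9}{2}\right) = 30124 - \frac{149}{16} = \frac{481835}{16}$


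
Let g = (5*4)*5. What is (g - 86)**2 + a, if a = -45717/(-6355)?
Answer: 1291297/6355 ≈ 203.19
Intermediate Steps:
a = 45717/6355 (a = -45717*(-1/6355) = 45717/6355 ≈ 7.1939)
g = 100 (g = 20*5 = 100)
(g - 86)**2 + a = (100 - 86)**2 + 45717/6355 = 14**2 + 45717/6355 = 196 + 45717/6355 = 1291297/6355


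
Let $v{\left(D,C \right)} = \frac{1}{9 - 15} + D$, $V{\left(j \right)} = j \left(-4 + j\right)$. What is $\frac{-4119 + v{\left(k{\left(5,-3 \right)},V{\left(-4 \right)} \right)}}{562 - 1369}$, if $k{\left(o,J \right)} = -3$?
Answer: $\frac{24733}{4842} \approx 5.108$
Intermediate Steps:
$v{\left(D,C \right)} = - \frac{1}{6} + D$ ($v{\left(D,C \right)} = \frac{1}{-6} + D = - \frac{1}{6} + D$)
$\frac{-4119 + v{\left(k{\left(5,-3 \right)},V{\left(-4 \right)} \right)}}{562 - 1369} = \frac{-4119 - \frac{19}{6}}{562 - 1369} = \frac{-4119 - \frac{19}{6}}{-807} = \left(- \frac{24733}{6}\right) \left(- \frac{1}{807}\right) = \frac{24733}{4842}$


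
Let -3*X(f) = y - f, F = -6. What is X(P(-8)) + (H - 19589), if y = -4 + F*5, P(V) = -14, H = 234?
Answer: -58045/3 ≈ -19348.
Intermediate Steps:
y = -34 (y = -4 - 6*5 = -4 - 30 = -34)
X(f) = 34/3 + f/3 (X(f) = -(-34 - f)/3 = 34/3 + f/3)
X(P(-8)) + (H - 19589) = (34/3 + (⅓)*(-14)) + (234 - 19589) = (34/3 - 14/3) - 19355 = 20/3 - 19355 = -58045/3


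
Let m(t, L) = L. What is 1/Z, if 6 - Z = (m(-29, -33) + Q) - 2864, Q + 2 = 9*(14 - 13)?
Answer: 1/2896 ≈ 0.00034530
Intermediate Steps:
Q = 7 (Q = -2 + 9*(14 - 13) = -2 + 9*1 = -2 + 9 = 7)
Z = 2896 (Z = 6 - ((-33 + 7) - 2864) = 6 - (-26 - 2864) = 6 - 1*(-2890) = 6 + 2890 = 2896)
1/Z = 1/2896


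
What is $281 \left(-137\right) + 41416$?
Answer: $2919$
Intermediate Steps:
$281 \left(-137\right) + 41416 = -38497 + 41416 = 2919$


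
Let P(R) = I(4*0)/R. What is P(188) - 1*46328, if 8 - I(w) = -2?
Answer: -4354827/94 ≈ -46328.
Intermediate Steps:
I(w) = 10 (I(w) = 8 - 1*(-2) = 8 + 2 = 10)
P(R) = 10/R
P(188) - 1*46328 = 10/188 - 1*46328 = 10*(1/188) - 46328 = 5/94 - 46328 = -4354827/94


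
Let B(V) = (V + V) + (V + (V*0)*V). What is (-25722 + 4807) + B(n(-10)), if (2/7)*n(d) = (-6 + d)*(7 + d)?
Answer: -20411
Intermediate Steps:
n(d) = 7*(-6 + d)*(7 + d)/2 (n(d) = 7*((-6 + d)*(7 + d))/2 = 7*(-6 + d)*(7 + d)/2)
B(V) = 3*V (B(V) = 2*V + (V + 0*V) = 2*V + (V + 0) = 2*V + V = 3*V)
(-25722 + 4807) + B(n(-10)) = (-25722 + 4807) + 3*(-147 + (7/2)*(-10) + (7/2)*(-10)**2) = -20915 + 3*(-147 - 35 + (7/2)*100) = -20915 + 3*(-147 - 35 + 350) = -20915 + 3*168 = -20915 + 504 = -20411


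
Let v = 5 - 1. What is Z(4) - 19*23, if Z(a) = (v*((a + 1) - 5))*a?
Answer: -437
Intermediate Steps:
v = 4
Z(a) = a*(-16 + 4*a) (Z(a) = (4*((a + 1) - 5))*a = (4*((1 + a) - 5))*a = (4*(-4 + a))*a = (-16 + 4*a)*a = a*(-16 + 4*a))
Z(4) - 19*23 = 4*4*(-4 + 4) - 19*23 = 4*4*0 - 437 = 0 - 437 = -437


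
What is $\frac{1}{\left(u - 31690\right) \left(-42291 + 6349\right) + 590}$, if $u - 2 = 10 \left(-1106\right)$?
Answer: $\frac{1}{1536449206} \approx 6.5085 \cdot 10^{-10}$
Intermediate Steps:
$u = -11058$ ($u = 2 + 10 \left(-1106\right) = 2 - 11060 = -11058$)
$\frac{1}{\left(u - 31690\right) \left(-42291 + 6349\right) + 590} = \frac{1}{\left(-11058 - 31690\right) \left(-42291 + 6349\right) + 590} = \frac{1}{\left(-42748\right) \left(-35942\right) + 590} = \frac{1}{1536448616 + 590} = \frac{1}{1536449206}$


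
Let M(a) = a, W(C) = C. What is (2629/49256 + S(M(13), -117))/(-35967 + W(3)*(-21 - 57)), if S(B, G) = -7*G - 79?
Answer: -36452069/1783116456 ≈ -0.020443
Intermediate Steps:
S(B, G) = -79 - 7*G
(2629/49256 + S(M(13), -117))/(-35967 + W(3)*(-21 - 57)) = (2629/49256 + (-79 - 7*(-117)))/(-35967 + 3*(-21 - 57)) = (2629*(1/49256) + (-79 + 819))/(-35967 + 3*(-78)) = (2629/49256 + 740)/(-35967 - 234) = (36452069/49256)/(-36201) = (36452069/49256)*(-1/36201) = -36452069/1783116456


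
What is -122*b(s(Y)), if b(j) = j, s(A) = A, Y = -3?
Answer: 366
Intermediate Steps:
-122*b(s(Y)) = -122*(-3) = 366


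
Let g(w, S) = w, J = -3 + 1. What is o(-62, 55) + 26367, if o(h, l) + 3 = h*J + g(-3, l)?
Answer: 26485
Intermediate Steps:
J = -2
o(h, l) = -6 - 2*h (o(h, l) = -3 + (h*(-2) - 3) = -3 + (-2*h - 3) = -3 + (-3 - 2*h) = -6 - 2*h)
o(-62, 55) + 26367 = (-6 - 2*(-62)) + 26367 = (-6 + 124) + 26367 = 118 + 26367 = 26485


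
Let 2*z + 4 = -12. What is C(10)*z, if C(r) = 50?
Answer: -400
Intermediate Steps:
z = -8 (z = -2 + (1/2)*(-12) = -2 - 6 = -8)
C(10)*z = 50*(-8) = -400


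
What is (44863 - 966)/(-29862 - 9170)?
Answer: -6271/5576 ≈ -1.1246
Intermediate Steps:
(44863 - 966)/(-29862 - 9170) = 43897/(-39032) = 43897*(-1/39032) = -6271/5576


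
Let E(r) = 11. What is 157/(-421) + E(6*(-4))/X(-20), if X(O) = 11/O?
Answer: -8577/421 ≈ -20.373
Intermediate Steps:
157/(-421) + E(6*(-4))/X(-20) = 157/(-421) + 11/((11/(-20))) = 157*(-1/421) + 11/((11*(-1/20))) = -157/421 + 11/(-11/20) = -157/421 + 11*(-20/11) = -157/421 - 20 = -8577/421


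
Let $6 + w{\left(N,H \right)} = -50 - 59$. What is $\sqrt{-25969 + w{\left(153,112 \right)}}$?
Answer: $2 i \sqrt{6521} \approx 161.51 i$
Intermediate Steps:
$w{\left(N,H \right)} = -115$ ($w{\left(N,H \right)} = -6 - 109 = -115$)
$\sqrt{-25969 + w{\left(153,112 \right)}} = \sqrt{-25969 - 115} = \sqrt{-26084} = 2 i \sqrt{6521}$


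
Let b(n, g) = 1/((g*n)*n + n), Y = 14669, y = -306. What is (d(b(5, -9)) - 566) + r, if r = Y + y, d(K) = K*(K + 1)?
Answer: 667774581/48400 ≈ 13797.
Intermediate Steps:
b(n, g) = 1/(n + g*n²) (b(n, g) = 1/(g*n² + n) = 1/(n + g*n²))
d(K) = K*(1 + K)
r = 14363 (r = 14669 - 306 = 14363)
(d(b(5, -9)) - 566) + r = ((1/(5*(1 - 9*5)))*(1 + 1/(5*(1 - 9*5))) - 566) + 14363 = ((1/(5*(1 - 45)))*(1 + 1/(5*(1 - 45))) - 566) + 14363 = (((⅕)/(-44))*(1 + (⅕)/(-44)) - 566) + 14363 = (((⅕)*(-1/44))*(1 + (⅕)*(-1/44)) - 566) + 14363 = (-(1 - 1/220)/220 - 566) + 14363 = (-1/220*219/220 - 566) + 14363 = (-219/48400 - 566) + 14363 = -27394619/48400 + 14363 = 667774581/48400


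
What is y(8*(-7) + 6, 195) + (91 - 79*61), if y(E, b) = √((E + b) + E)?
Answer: -4728 + √95 ≈ -4718.3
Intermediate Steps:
y(E, b) = √(b + 2*E)
y(8*(-7) + 6, 195) + (91 - 79*61) = √(195 + 2*(8*(-7) + 6)) + (91 - 79*61) = √(195 + 2*(-56 + 6)) + (91 - 4819) = √(195 + 2*(-50)) - 4728 = √(195 - 100) - 4728 = √95 - 4728 = -4728 + √95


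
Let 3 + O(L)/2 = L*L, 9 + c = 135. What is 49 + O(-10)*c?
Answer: 24493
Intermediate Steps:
c = 126 (c = -9 + 135 = 126)
O(L) = -6 + 2*L² (O(L) = -6 + 2*(L*L) = -6 + 2*L²)
49 + O(-10)*c = 49 + (-6 + 2*(-10)²)*126 = 49 + (-6 + 2*100)*126 = 49 + (-6 + 200)*126 = 49 + 194*126 = 49 + 24444 = 24493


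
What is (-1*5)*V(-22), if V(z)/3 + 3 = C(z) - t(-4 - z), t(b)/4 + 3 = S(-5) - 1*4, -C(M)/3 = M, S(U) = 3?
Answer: -1185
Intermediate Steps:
C(M) = -3*M
t(b) = -16 (t(b) = -12 + 4*(3 - 1*4) = -12 + 4*(3 - 4) = -12 + 4*(-1) = -12 - 4 = -16)
V(z) = 39 - 9*z (V(z) = -9 + 3*(-3*z - 1*(-16)) = -9 + 3*(-3*z + 16) = -9 + 3*(16 - 3*z) = -9 + (48 - 9*z) = 39 - 9*z)
(-1*5)*V(-22) = (-1*5)*(39 - 9*(-22)) = -5*(39 + 198) = -5*237 = -1185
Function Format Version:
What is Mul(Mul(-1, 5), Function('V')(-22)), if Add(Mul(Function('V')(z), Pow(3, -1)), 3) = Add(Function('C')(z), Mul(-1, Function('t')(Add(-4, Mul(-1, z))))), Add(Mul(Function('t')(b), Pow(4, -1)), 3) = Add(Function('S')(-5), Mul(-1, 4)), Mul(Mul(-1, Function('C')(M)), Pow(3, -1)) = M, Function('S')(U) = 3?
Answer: -1185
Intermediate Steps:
Function('C')(M) = Mul(-3, M)
Function('t')(b) = -16 (Function('t')(b) = Add(-12, Mul(4, Add(3, Mul(-1, 4)))) = Add(-12, Mul(4, Add(3, -4))) = Add(-12, Mul(4, -1)) = Add(-12, -4) = -16)
Function('V')(z) = Add(39, Mul(-9, z)) (Function('V')(z) = Add(-9, Mul(3, Add(Mul(-3, z), Mul(-1, -16)))) = Add(-9, Mul(3, Add(Mul(-3, z), 16))) = Add(-9, Mul(3, Add(16, Mul(-3, z)))) = Add(-9, Add(48, Mul(-9, z))) = Add(39, Mul(-9, z)))
Mul(Mul(-1, 5), Function('V')(-22)) = Mul(Mul(-1, 5), Add(39, Mul(-9, -22))) = Mul(-5, Add(39, 198)) = Mul(-5, 237) = -1185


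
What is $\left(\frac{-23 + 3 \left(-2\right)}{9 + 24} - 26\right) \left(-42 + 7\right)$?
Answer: $\frac{31045}{33} \approx 940.76$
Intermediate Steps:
$\left(\frac{-23 + 3 \left(-2\right)}{9 + 24} - 26\right) \left(-42 + 7\right) = \left(\frac{-23 - 6}{33} - 26\right) \left(-35\right) = \left(\left(-29\right) \frac{1}{33} - 26\right) \left(-35\right) = \left(- \frac{29}{33} - 26\right) \left(-35\right) = \left(- \frac{887}{33}\right) \left(-35\right) = \frac{31045}{33}$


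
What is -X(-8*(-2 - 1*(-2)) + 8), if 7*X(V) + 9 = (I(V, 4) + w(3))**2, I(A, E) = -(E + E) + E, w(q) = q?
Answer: 8/7 ≈ 1.1429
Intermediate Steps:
I(A, E) = -E (I(A, E) = -2*E + E = -E)
X(V) = -8/7 (X(V) = -9/7 + (-1*4 + 3)**2/7 = -9/7 + (-4 + 3)**2/7 = -9/7 + (1/7)*(-1)**2 = -9/7 + (1/7)*1 = -9/7 + 1/7 = -8/7)
-X(-8*(-2 - 1*(-2)) + 8) = -1*(-8/7) = 8/7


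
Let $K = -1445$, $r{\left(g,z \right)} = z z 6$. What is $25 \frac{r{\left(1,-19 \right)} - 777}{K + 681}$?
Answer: $- \frac{34725}{764} \approx -45.452$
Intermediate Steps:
$r{\left(g,z \right)} = 6 z^{2}$ ($r{\left(g,z \right)} = z^{2} \cdot 6 = 6 z^{2}$)
$25 \frac{r{\left(1,-19 \right)} - 777}{K + 681} = 25 \frac{6 \left(-19\right)^{2} - 777}{-1445 + 681} = 25 \frac{6 \cdot 361 - 777}{-764} = 25 \left(2166 - 777\right) \left(- \frac{1}{764}\right) = 25 \cdot 1389 \left(- \frac{1}{764}\right) = 25 \left(- \frac{1389}{764}\right) = - \frac{34725}{764}$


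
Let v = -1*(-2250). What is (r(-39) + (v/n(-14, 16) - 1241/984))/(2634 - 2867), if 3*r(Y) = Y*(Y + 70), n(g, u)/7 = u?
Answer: 330772/200613 ≈ 1.6488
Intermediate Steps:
n(g, u) = 7*u
v = 2250
r(Y) = Y*(70 + Y)/3 (r(Y) = (Y*(Y + 70))/3 = (Y*(70 + Y))/3 = Y*(70 + Y)/3)
(r(-39) + (v/n(-14, 16) - 1241/984))/(2634 - 2867) = ((⅓)*(-39)*(70 - 39) + (2250/((7*16)) - 1241/984))/(2634 - 2867) = ((⅓)*(-39)*31 + (2250/112 - 1241*1/984))/(-233) = (-403 + (2250*(1/112) - 1241/984))*(-1/233) = (-403 + (1125/56 - 1241/984))*(-1/233) = (-403 + 16211/861)*(-1/233) = -330772/861*(-1/233) = 330772/200613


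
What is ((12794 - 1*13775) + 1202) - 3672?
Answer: -3451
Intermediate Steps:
((12794 - 1*13775) + 1202) - 3672 = ((12794 - 13775) + 1202) - 3672 = (-981 + 1202) - 3672 = 221 - 3672 = -3451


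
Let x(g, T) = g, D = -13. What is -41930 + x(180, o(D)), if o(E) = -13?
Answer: -41750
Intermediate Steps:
-41930 + x(180, o(D)) = -41930 + 180 = -41750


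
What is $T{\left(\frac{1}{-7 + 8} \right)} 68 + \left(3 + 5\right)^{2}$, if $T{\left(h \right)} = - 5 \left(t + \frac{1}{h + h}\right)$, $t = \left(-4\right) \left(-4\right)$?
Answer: $-5546$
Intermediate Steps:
$t = 16$
$T{\left(h \right)} = -80 - \frac{5}{2 h}$ ($T{\left(h \right)} = - 5 \left(16 + \frac{1}{h + h}\right) = - 5 \left(16 + \frac{1}{2 h}\right) = -80 - \frac{5}{2 h}$)
$T{\left(\frac{1}{-7 + 8} \right)} 68 + \left(3 + 5\right)^{2} = \left(-80 - \frac{5}{2 \frac{1}{-7 + 8}}\right) 68 + \left(3 + 5\right)^{2} = \left(-80 - \frac{5}{2 \cdot 1^{-1}}\right) 68 + 8^{2} = \left(-80 - \frac{5}{2 \cdot 1}\right) 68 + 64 = \left(-80 - \frac{5}{2}\right) 68 + 64 = \left(- \frac{165}{2}\right) 68 + 64 = -5610 + 64 = -5546$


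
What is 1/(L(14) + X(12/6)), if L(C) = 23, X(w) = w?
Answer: 1/25 ≈ 0.040000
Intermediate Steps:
1/(L(14) + X(12/6)) = 1/(23 + 12/6) = 1/(23 + 12*(⅙)) = 1/(23 + 2) = 1/25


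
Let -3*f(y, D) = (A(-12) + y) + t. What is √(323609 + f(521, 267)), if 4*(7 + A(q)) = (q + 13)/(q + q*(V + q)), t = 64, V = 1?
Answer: √4657195190/120 ≈ 568.70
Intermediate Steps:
A(q) = -7 + (13 + q)/(4*(q + q*(1 + q))) (A(q) = -7 + ((q + 13)/(q + q*(1 + q)))/4 = -7 + ((13 + q)/(q + q*(1 + q)))/4 = -7 + (13 + q)/(4*(q + q*(1 + q))))
f(y, D) = -27361/1440 - y/3 (f(y, D) = -(((¼)*(13 - 55*(-12) - 28*(-12)²)/(-12*(2 - 12)) + y) + 64)/3 = -(((¼)*(-1/12)*(13 + 660 - 28*144)/(-10) + y) + 64)/3 = -(((¼)*(-1/12)*(-⅒)*(13 + 660 - 4032) + y) + 64)/3 = -(((¼)*(-1/12)*(-⅒)*(-3359) + y) + 64)/3 = -((-3359/480 + y) + 64)/3 = -(27361/480 + y)/3 = -27361/1440 - y/3)
√(323609 + f(521, 267)) = √(323609 + (-27361/1440 - ⅓*521)) = √(323609 + (-27361/1440 - 521/3)) = √(323609 - 277441/1440) = √(465719519/1440) = √4657195190/120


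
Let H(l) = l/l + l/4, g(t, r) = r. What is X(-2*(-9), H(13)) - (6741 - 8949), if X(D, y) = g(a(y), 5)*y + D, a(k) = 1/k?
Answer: 8989/4 ≈ 2247.3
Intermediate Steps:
a(k) = 1/k
H(l) = 1 + l/4 (H(l) = 1 + l*(¼) = 1 + l/4)
X(D, y) = D + 5*y (X(D, y) = 5*y + D = D + 5*y)
X(-2*(-9), H(13)) - (6741 - 8949) = (-2*(-9) + 5*(1 + (¼)*13)) - (6741 - 8949) = (18 + 5*(1 + 13/4)) - 1*(-2208) = (18 + 5*(17/4)) + 2208 = (18 + 85/4) + 2208 = 157/4 + 2208 = 8989/4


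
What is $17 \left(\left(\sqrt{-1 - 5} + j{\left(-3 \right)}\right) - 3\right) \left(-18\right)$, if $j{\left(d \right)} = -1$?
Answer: $1224 - 306 i \sqrt{6} \approx 1224.0 - 749.54 i$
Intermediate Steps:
$17 \left(\left(\sqrt{-1 - 5} + j{\left(-3 \right)}\right) - 3\right) \left(-18\right) = 17 \left(\left(\sqrt{-1 - 5} - 1\right) - 3\right) \left(-18\right) = 17 \left(\left(\sqrt{-6} - 1\right) - 3\right) \left(-18\right) = 17 \left(\left(i \sqrt{6} - 1\right) - 3\right) \left(-18\right) = 17 \left(\left(-1 + i \sqrt{6}\right) - 3\right) \left(-18\right) = 17 \left(-4 + i \sqrt{6}\right) \left(-18\right) = \left(-68 + 17 i \sqrt{6}\right) \left(-18\right) = 1224 - 306 i \sqrt{6}$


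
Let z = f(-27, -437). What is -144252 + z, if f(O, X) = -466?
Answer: -144718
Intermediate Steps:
z = -466
-144252 + z = -144252 - 466 = -144718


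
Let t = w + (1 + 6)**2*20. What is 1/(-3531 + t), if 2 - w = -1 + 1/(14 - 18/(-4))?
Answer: -37/94278 ≈ -0.00039246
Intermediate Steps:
w = 109/37 (w = 2 - (-1 + 1/(14 - 18/(-4))) = 2 - (-1 + 1/(14 - 18*(-1/4))) = 2 - (-1 + 1/(14 + 9/2)) = 2 - (-1 + 1/(37/2)) = 2 - (-1 + 2/37) = 2 - 1*(-35/37) = 2 + 35/37 = 109/37 ≈ 2.9459)
t = 36369/37 (t = 109/37 + (1 + 6)**2*20 = 109/37 + 7**2*20 = 109/37 + 49*20 = 109/37 + 980 = 36369/37 ≈ 982.95)
1/(-3531 + t) = 1/(-3531 + 36369/37) = 1/(-94278/37) = -37/94278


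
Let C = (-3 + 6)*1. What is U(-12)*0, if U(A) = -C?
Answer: 0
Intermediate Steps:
C = 3 (C = 3*1 = 3)
U(A) = -3 (U(A) = -1*3 = -3)
U(-12)*0 = -3*0 = 0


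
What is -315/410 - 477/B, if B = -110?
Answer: 8046/2255 ≈ 3.5681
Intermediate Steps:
-315/410 - 477/B = -315/410 - 477/(-110) = -315*1/410 - 477*(-1/110) = -63/82 + 477/110 = 8046/2255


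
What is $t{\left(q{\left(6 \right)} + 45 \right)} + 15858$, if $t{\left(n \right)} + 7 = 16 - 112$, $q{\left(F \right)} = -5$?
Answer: $15755$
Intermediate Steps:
$t{\left(n \right)} = -103$ ($t{\left(n \right)} = -7 + \left(16 - 112\right) = -7 - 96 = -103$)
$t{\left(q{\left(6 \right)} + 45 \right)} + 15858 = -103 + 15858 = 15755$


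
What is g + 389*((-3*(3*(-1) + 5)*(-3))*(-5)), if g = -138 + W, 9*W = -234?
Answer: -35174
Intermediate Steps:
W = -26 (W = (1/9)*(-234) = -26)
g = -164 (g = -138 - 26 = -164)
g + 389*((-3*(3*(-1) + 5)*(-3))*(-5)) = -164 + 389*((-3*(3*(-1) + 5)*(-3))*(-5)) = -164 + 389*((-3*(-3 + 5)*(-3))*(-5)) = -164 + 389*((-3*2*(-3))*(-5)) = -164 + 389*(-6*(-3)*(-5)) = -164 + 389*(18*(-5)) = -164 + 389*(-90) = -164 - 35010 = -35174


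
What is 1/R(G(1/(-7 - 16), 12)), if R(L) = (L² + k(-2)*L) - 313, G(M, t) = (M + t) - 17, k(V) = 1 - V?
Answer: -529/160125 ≈ -0.0033037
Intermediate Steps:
G(M, t) = -17 + M + t
R(L) = -313 + L² + 3*L (R(L) = (L² + (1 - 1*(-2))*L) - 313 = (L² + (1 + 2)*L) - 313 = (L² + 3*L) - 313 = -313 + L² + 3*L)
1/R(G(1/(-7 - 16), 12)) = 1/(-313 + (-17 + 1/(-7 - 16) + 12)² + 3*(-17 + 1/(-7 - 16) + 12)) = 1/(-313 + (-17 + 1/(-23) + 12)² + 3*(-17 + 1/(-23) + 12)) = 1/(-313 + (-17 - 1/23 + 12)² + 3*(-17 - 1/23 + 12)) = 1/(-313 + (-116/23)² + 3*(-116/23)) = 1/(-313 + 13456/529 - 348/23) = 1/(-160125/529) = -529/160125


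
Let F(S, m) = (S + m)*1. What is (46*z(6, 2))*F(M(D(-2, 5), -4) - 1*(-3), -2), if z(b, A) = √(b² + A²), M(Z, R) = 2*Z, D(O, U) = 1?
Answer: 276*√10 ≈ 872.79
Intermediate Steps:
z(b, A) = √(A² + b²)
F(S, m) = S + m
(46*z(6, 2))*F(M(D(-2, 5), -4) - 1*(-3), -2) = (46*√(2² + 6²))*((2*1 - 1*(-3)) - 2) = (46*√(4 + 36))*((2 + 3) - 2) = (46*√40)*(5 - 2) = (46*(2*√10))*3 = (92*√10)*3 = 276*√10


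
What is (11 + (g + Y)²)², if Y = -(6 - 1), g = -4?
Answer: 8464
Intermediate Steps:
Y = -5 (Y = -1*5 = -5)
(11 + (g + Y)²)² = (11 + (-4 - 5)²)² = (11 + (-9)²)² = (11 + 81)² = 92² = 8464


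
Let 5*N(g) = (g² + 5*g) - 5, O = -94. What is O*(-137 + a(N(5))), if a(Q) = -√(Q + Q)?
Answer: 12878 + 282*√2 ≈ 13277.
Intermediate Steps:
N(g) = -1 + g + g²/5 (N(g) = ((g² + 5*g) - 5)/5 = (-5 + g² + 5*g)/5 = -1 + g + g²/5)
a(Q) = -√2*√Q (a(Q) = -√(2*Q) = -√2*√Q)
O*(-137 + a(N(5))) = -94*(-137 - √2*√(-1 + 5 + (⅕)*5²)) = -94*(-137 - √2*√(-1 + 5 + (⅕)*25)) = -94*(-137 - √2*√(-1 + 5 + 5)) = -94*(-137 - √2*√9) = -94*(-137 - 1*√2*3) = -94*(-137 - 3*√2) = 12878 + 282*√2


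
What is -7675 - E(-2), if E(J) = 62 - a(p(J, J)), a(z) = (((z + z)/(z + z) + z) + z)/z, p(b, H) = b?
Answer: -15471/2 ≈ -7735.5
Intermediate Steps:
a(z) = (1 + 2*z)/z (a(z) = (((2*z)/((2*z)) + z) + z)/z = (((2*z)*(1/(2*z)) + z) + z)/z = ((1 + z) + z)/z = (1 + 2*z)/z)
E(J) = 60 - 1/J (E(J) = 62 - (2 + 1/J) = 62 + (-2 - 1/J) = 60 - 1/J)
-7675 - E(-2) = -7675 - (60 - 1/(-2)) = -7675 - (60 - 1*(-½)) = -7675 - (60 + ½) = -7675 - 1*121/2 = -7675 - 121/2 = -15471/2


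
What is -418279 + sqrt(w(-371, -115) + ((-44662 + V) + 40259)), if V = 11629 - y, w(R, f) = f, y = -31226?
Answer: -418279 + sqrt(38337) ≈ -4.1808e+5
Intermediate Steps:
V = 42855 (V = 11629 - 1*(-31226) = 11629 + 31226 = 42855)
-418279 + sqrt(w(-371, -115) + ((-44662 + V) + 40259)) = -418279 + sqrt(-115 + ((-44662 + 42855) + 40259)) = -418279 + sqrt(-115 + (-1807 + 40259)) = -418279 + sqrt(-115 + 38452) = -418279 + sqrt(38337)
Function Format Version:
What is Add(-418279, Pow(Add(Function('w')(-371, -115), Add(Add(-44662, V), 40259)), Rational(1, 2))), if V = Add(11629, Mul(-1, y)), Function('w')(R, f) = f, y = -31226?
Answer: Add(-418279, Pow(38337, Rational(1, 2))) ≈ -4.1808e+5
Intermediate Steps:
V = 42855 (V = Add(11629, Mul(-1, -31226)) = Add(11629, 31226) = 42855)
Add(-418279, Pow(Add(Function('w')(-371, -115), Add(Add(-44662, V), 40259)), Rational(1, 2))) = Add(-418279, Pow(Add(-115, Add(Add(-44662, 42855), 40259)), Rational(1, 2))) = Add(-418279, Pow(Add(-115, Add(-1807, 40259)), Rational(1, 2))) = Add(-418279, Pow(Add(-115, 38452), Rational(1, 2))) = Add(-418279, Pow(38337, Rational(1, 2)))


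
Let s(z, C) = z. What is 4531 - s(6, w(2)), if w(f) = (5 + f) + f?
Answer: 4525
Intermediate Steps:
w(f) = 5 + 2*f
4531 - s(6, w(2)) = 4531 - 1*6 = 4531 - 6 = 4525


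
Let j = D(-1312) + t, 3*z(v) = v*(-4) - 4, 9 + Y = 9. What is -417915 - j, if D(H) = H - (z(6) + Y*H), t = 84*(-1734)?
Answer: -812869/3 ≈ -2.7096e+5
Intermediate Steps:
Y = 0 (Y = -9 + 9 = 0)
z(v) = -4/3 - 4*v/3 (z(v) = (v*(-4) - 4)/3 = (-4*v - 4)/3 = (-4 - 4*v)/3 = -4/3 - 4*v/3)
t = -145656
D(H) = 28/3 + H (D(H) = H - ((-4/3 - 4/3*6) + 0*H) = H - ((-4/3 - 8) + 0) = H - (-28/3 + 0) = H - 1*(-28/3) = H + 28/3 = 28/3 + H)
j = -440876/3 (j = (28/3 - 1312) - 145656 = -3908/3 - 145656 = -440876/3 ≈ -1.4696e+5)
-417915 - j = -417915 - 1*(-440876/3) = -417915 + 440876/3 = -812869/3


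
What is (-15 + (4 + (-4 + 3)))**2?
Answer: 144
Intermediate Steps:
(-15 + (4 + (-4 + 3)))**2 = (-15 + (4 - 1))**2 = (-15 + 3)**2 = (-12)**2 = 144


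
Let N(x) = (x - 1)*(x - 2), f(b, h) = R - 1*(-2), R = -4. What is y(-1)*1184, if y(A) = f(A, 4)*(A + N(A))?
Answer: -11840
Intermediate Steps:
f(b, h) = -2 (f(b, h) = -4 - 1*(-2) = -4 + 2 = -2)
N(x) = (-1 + x)*(-2 + x)
y(A) = -4 - 2*A**2 + 4*A (y(A) = -2*(A + (2 + A**2 - 3*A)) = -2*(2 + A**2 - 2*A) = -4 - 2*A**2 + 4*A)
y(-1)*1184 = (-4 - 2*(-1)**2 + 4*(-1))*1184 = (-4 - 2*1 - 4)*1184 = (-4 - 2 - 4)*1184 = -10*1184 = -11840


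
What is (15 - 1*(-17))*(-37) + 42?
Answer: -1142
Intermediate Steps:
(15 - 1*(-17))*(-37) + 42 = (15 + 17)*(-37) + 42 = 32*(-37) + 42 = -1184 + 42 = -1142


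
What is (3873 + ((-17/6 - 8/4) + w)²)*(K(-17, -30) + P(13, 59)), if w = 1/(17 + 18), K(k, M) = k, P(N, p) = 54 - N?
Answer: 343634762/3675 ≈ 93506.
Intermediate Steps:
w = 1/35 ≈ 0.028571
(3873 + ((-17/6 - 8/4) + w)²)*(K(-17, -30) + P(13, 59)) = (3873 + ((-17/6 - 8/4) + 1/35)²)*(-17 + (54 - 1*13)) = (3873 + ((-17*⅙ - 8*¼) + 1/35)²)*(-17 + (54 - 13)) = (3873 + ((-17/6 - 2) + 1/35)²)*(-17 + 41) = (3873 + (-29/6 + 1/35)²)*24 = (3873 + (-1009/210)²)*24 = (3873 + 1018081/44100)*24 = (171817381/44100)*24 = 343634762/3675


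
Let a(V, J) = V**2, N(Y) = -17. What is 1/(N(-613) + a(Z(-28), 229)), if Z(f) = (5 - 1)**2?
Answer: 1/239 ≈ 0.0041841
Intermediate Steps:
Z(f) = 16 (Z(f) = 4**2 = 16)
1/(N(-613) + a(Z(-28), 229)) = 1/(-17 + 16**2) = 1/(-17 + 256) = 1/239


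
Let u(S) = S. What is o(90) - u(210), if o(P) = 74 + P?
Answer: -46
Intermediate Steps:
o(90) - u(210) = (74 + 90) - 1*210 = 164 - 210 = -46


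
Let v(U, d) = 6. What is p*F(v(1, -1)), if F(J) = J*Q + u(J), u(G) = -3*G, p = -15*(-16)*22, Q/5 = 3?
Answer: 380160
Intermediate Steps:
Q = 15 (Q = 5*3 = 15)
p = 5280 (p = 240*22 = 5280)
F(J) = 12*J (F(J) = J*15 - 3*J = 15*J - 3*J = 12*J)
p*F(v(1, -1)) = 5280*(12*6) = 5280*72 = 380160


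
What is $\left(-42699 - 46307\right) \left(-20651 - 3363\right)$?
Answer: $2137390084$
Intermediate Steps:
$\left(-42699 - 46307\right) \left(-20651 - 3363\right) = \left(-89006\right) \left(-24014\right) = 2137390084$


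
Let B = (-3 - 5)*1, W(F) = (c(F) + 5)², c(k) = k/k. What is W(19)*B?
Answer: -288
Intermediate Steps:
c(k) = 1
W(F) = 36 (W(F) = (1 + 5)² = 6² = 36)
B = -8 (B = -8*1 = -8)
W(19)*B = 36*(-8) = -288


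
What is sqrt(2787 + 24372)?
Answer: sqrt(27159) ≈ 164.80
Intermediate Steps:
sqrt(2787 + 24372) = sqrt(27159)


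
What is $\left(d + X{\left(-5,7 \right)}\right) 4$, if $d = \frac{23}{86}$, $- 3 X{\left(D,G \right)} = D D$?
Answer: $- \frac{4162}{129} \approx -32.264$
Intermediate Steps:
$X{\left(D,G \right)} = - \frac{D^{2}}{3}$ ($X{\left(D,G \right)} = - \frac{D D}{3} = - \frac{D^{2}}{3}$)
$d = \frac{23}{86}$ ($d = 23 \cdot \frac{1}{86} = \frac{23}{86} \approx 0.26744$)
$\left(d + X{\left(-5,7 \right)}\right) 4 = \left(\frac{23}{86} - \frac{\left(-5\right)^{2}}{3}\right) 4 = \left(\frac{23}{86} - \frac{25}{3}\right) 4 = \left(- \frac{2081}{258}\right) 4 = - \frac{4162}{129}$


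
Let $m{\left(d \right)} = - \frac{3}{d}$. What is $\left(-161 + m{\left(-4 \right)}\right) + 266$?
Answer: $\frac{423}{4} \approx 105.75$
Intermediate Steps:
$\left(-161 + m{\left(-4 \right)}\right) + 266 = \left(-161 - \frac{3}{-4}\right) + 266 = \left(-161 - - \frac{3}{4}\right) + 266 = \left(-161 + \frac{3}{4}\right) + 266 = - \frac{641}{4} + 266 = \frac{423}{4}$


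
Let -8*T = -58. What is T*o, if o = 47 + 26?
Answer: 2117/4 ≈ 529.25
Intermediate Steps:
o = 73
T = 29/4 (T = -1/8*(-58) = 29/4 ≈ 7.2500)
T*o = (29/4)*73 = 2117/4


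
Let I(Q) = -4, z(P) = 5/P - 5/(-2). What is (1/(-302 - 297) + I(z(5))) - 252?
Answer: -153345/599 ≈ -256.00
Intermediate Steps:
z(P) = 5/2 + 5/P (z(P) = 5/P - 5*(-½) = 5/P + 5/2 = 5/2 + 5/P)
(1/(-302 - 297) + I(z(5))) - 252 = (1/(-302 - 297) - 4) - 252 = (1/(-599) - 4) - 252 = (-1/599 - 4) - 252 = -2397/599 - 252 = -153345/599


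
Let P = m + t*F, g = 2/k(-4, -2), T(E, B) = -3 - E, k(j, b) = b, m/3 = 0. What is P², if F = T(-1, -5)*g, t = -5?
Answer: 100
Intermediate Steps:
m = 0 (m = 3*0 = 0)
g = -1 (g = 2/(-2) = 2*(-½) = -1)
F = 2 (F = (-3 - 1*(-1))*(-1) = (-3 + 1)*(-1) = -2*(-1) = 2)
P = -10 (P = 0 - 5*2 = 0 - 10 = -10)
P² = (-10)² = 100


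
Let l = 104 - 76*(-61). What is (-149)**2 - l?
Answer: 17461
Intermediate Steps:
l = 4740 (l = 104 + 4636 = 4740)
(-149)**2 - l = (-149)**2 - 1*4740 = 22201 - 4740 = 17461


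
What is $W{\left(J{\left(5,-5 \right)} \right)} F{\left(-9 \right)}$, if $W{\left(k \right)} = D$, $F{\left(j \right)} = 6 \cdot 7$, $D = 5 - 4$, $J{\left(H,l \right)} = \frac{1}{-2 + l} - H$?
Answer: $42$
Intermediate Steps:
$D = 1$ ($D = 5 - 4 = 1$)
$F{\left(j \right)} = 42$
$W{\left(k \right)} = 1$
$W{\left(J{\left(5,-5 \right)} \right)} F{\left(-9 \right)} = 1 \cdot 42 = 42$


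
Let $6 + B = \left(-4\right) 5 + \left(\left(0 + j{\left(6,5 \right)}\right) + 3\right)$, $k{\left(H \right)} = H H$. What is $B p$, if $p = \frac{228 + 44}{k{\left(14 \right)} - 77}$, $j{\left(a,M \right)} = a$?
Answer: $- \frac{272}{7} \approx -38.857$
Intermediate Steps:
$k{\left(H \right)} = H^{2}$
$B = -17$ ($B = -6 + \left(\left(-4\right) 5 + \left(\left(0 + 6\right) + 3\right)\right) = -6 + \left(-20 + \left(6 + 3\right)\right) = -6 + \left(-20 + 9\right) = -6 - 11 = -17$)
$p = \frac{16}{7}$ ($p = \frac{228 + 44}{14^{2} - 77} = \frac{272}{196 - 77} = \frac{272}{119} = 272 \cdot \frac{1}{119} = \frac{16}{7} \approx 2.2857$)
$B p = \left(-17\right) \frac{16}{7} = - \frac{272}{7}$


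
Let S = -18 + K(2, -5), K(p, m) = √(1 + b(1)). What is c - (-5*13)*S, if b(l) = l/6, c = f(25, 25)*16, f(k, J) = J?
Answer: -770 + 65*√42/6 ≈ -699.79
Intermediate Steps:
c = 400 (c = 25*16 = 400)
b(l) = l/6 (b(l) = l*(⅙) = l/6)
K(p, m) = √42/6 (K(p, m) = √(1 + (⅙)*1) = √(1 + ⅙) = √(7/6) = √42/6)
S = -18 + √42/6 ≈ -16.920
c - (-5*13)*S = 400 - (-5*13)*(-18 + √42/6) = 400 - (-65)*(-18 + √42/6) = 400 - (1170 - 65*√42/6) = 400 + (-1170 + 65*√42/6) = -770 + 65*√42/6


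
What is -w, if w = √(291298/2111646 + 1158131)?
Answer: -√1291040823715706226/1055823 ≈ -1076.2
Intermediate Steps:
w = √1291040823715706226/1055823 (w = √(291298*(1/2111646) + 1158131) = √(145649/1055823 + 1158131) = √(1222781492462/1055823) = √1291040823715706226/1055823 ≈ 1076.2)
-w = -√1291040823715706226/1055823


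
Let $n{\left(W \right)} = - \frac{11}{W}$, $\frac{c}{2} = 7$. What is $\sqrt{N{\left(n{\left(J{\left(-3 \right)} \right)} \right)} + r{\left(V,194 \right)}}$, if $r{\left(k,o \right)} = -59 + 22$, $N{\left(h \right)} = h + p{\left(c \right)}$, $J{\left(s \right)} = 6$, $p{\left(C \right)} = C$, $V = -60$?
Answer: $\frac{i \sqrt{894}}{6} \approx 4.9833 i$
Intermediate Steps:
$c = 14$ ($c = 2 \cdot 7 = 14$)
$N{\left(h \right)} = 14 + h$ ($N{\left(h \right)} = h + 14 = 14 + h$)
$r{\left(k,o \right)} = -37$
$\sqrt{N{\left(n{\left(J{\left(-3 \right)} \right)} \right)} + r{\left(V,194 \right)}} = \sqrt{\left(14 - \frac{11}{6}\right) - 37} = \sqrt{\frac{73}{6} - 37} = \sqrt{- \frac{149}{6}} = \frac{i \sqrt{894}}{6}$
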